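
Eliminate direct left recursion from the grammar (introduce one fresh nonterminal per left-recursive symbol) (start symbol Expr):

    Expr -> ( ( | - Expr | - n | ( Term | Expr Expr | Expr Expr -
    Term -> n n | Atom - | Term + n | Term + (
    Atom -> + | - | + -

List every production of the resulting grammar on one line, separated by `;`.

Left recursion appears on Expr, Term.
For Expr: α = {Expr, Expr -}, β = {( (, - Expr, - n, ( Term}. Rewrite as Expr → β Expr1 and Expr1 → α Expr1 | ε.
For Term: α = {+ n, + (}, β = {n n, Atom -}. Rewrite as Term → β Term1 and Term1 → α Term1 | ε.

Expr -> ( ( Expr1 | - Expr Expr1 | - n Expr1 | ( Term Expr1; Term -> n n Term1 | Atom - Term1; Atom -> + | - | + -; Expr1 -> Expr Expr1 | Expr - Expr1 | eps; Term1 -> + n Term1 | + ( Term1 | eps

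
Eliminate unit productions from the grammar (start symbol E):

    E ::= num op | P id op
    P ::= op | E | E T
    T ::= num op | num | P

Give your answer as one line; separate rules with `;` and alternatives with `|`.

E ::= num op | P id op; P ::= num op | P id op | op | E T; T ::= num op | P id op | op | E T | num

Unit pairs: P ⇒* {E}; T ⇒* {E, P}.
Replace each nonterminal's rules with the union of the non-unit rules of every nonterminal it unit-derives.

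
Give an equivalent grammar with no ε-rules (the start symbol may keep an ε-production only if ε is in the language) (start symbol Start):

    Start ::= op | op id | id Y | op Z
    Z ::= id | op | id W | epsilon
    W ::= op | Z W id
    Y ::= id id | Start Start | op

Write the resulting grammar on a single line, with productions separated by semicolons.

Start ::= op | op id | id Y | op Z; Z ::= id | op | id W; W ::= op | Z W id | W id; Y ::= id id | Start Start | op

Nullable set = {Z}.
ε ∉ L(G), so no ε-production is kept.
Expand every rule over subsets of its nullable positions: W → Z W id gives Z W id | W id.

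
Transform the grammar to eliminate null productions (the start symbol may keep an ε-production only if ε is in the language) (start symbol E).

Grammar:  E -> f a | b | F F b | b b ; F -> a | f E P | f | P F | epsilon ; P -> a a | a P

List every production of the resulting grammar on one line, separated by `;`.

Nullable nonterminals: {F}.
ε ∉ L(G), so no ε-production is kept.
For each production, add variants omitting each subset of nullable occurrences: E → F F b gives F F b | F b. F → P F gives P F | P.

E -> f a | b | F F b | F b | b b; F -> a | f E P | f | P F | P; P -> a a | a P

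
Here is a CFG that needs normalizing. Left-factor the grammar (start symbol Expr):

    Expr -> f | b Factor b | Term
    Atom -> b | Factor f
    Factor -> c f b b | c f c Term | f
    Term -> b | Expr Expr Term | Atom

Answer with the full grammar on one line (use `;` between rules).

Factor has alternatives sharing prefix 'c f': factor to Factor → c f Factor1 with Factor1 → b b | c Term.

Expr -> f | b Factor b | Term; Atom -> b | Factor f; Factor -> f | c f Factor1; Term -> b | Expr Expr Term | Atom; Factor1 -> b b | c Term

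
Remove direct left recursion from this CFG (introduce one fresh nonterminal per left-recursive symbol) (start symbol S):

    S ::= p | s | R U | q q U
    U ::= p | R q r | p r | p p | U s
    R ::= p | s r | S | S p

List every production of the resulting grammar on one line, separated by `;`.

S ::= p | s | R U | q q U; U ::= p U' | R q r U' | p r U' | p p U'; R ::= p | s r | S | S p; U' ::= s U' | eps

Left recursion appears on U.
For U: α = {s}, β = {p, R q r, p r, p p}. Rewrite as U → β U' and U' → α U' | ε.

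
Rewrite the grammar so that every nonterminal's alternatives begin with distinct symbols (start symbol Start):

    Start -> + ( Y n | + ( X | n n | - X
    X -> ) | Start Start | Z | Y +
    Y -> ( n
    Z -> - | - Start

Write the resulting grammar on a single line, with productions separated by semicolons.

Start -> n n | - X | + ( Start1; X -> ) | Start Start | Z | Y +; Y -> ( n; Z -> - Z1; Start1 -> Y n | X; Z1 -> ε | Start

Start has alternatives sharing prefix '+ (': factor to Start → + ( Start1 with Start1 → Y n | X.
Z has alternatives sharing prefix '-': factor to Z → - Z1 with Z1 → ε | Start.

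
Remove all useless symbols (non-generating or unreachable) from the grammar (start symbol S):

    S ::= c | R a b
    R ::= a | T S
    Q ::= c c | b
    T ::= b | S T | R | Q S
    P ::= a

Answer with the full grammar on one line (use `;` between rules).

S ::= c | R a b; R ::= a | T S; Q ::= c c | b; T ::= b | S T | R | Q S

Generating nonterminals: {P, Q, R, S, T}.
Reachable from S after that: {Q, R, S, T}.
Removed useless symbols: {P} and every production mentioning them.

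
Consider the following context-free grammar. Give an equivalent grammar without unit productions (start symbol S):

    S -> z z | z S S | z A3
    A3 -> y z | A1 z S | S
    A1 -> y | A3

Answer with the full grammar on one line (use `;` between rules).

Unit pairs: A1 ⇒* {A3, S}; A3 ⇒* {S}.
For every A with A ⇒* B via unit rules, add B's non-unit alternatives to A; then delete every rule of the form X → Y.

S -> z z | z S S | z A3; A3 -> z z | z S S | z A3 | y z | A1 z S; A1 -> y | z z | z S S | z A3 | y z | A1 z S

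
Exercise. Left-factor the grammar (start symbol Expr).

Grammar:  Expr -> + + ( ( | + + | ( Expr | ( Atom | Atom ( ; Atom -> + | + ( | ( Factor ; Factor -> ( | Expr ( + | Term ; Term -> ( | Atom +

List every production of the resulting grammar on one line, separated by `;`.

Expr has alternatives sharing prefix '+ +': factor to Expr → + + Expr1 with Expr1 → ( ( | ε.
Expr has alternatives sharing prefix '(': factor to Expr → ( Expr2 with Expr2 → Expr | Atom.
Atom has alternatives sharing prefix '+': factor to Atom → + Atom1 with Atom1 → ε | (.

Expr -> Atom ( | + + Expr1 | ( Expr2; Atom -> ( Factor | + Atom1; Factor -> ( | Expr ( + | Term; Term -> ( | Atom +; Expr1 -> ( ( | ε; Expr2 -> Expr | Atom; Atom1 -> ε | (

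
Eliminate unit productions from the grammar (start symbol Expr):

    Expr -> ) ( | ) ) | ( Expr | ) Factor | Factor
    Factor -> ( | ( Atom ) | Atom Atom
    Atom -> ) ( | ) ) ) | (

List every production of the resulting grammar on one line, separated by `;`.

Expr -> ( | ( Atom ) | Atom Atom | ) ( | ) ) | ( Expr | ) Factor; Factor -> ( | ( Atom ) | Atom Atom; Atom -> ) ( | ) ) ) | (

Unit pairs: Expr ⇒* {Factor}.
For each unit pair (A, B), copy every non-unit production of B to A, then drop all unit productions.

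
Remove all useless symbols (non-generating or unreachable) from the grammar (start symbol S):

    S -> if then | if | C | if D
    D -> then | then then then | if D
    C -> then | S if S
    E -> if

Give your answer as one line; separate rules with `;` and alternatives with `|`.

Generating nonterminals: {C, D, E, S}.
Reachable from S after that: {C, D, S}.
Removed useless symbols: {E} and every production mentioning them.

S -> if then | if | C | if D; D -> then | then then then | if D; C -> then | S if S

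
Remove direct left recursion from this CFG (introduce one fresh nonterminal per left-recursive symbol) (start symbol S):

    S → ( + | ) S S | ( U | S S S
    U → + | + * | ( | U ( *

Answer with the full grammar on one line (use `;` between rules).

S, U are directly left-recursive.
For S: α = {S S}, β = {( +, ) S S, ( U}. Rewrite as S → β S' and S' → α S' | ε.
For U: α = {( *}, β = {+, + *, (}. Rewrite as U → β U' and U' → α U' | ε.

S → ( + S' | ) S S S' | ( U S'; U → + U' | + * U' | ( U'; S' → S S S' | ε; U' → ( * U' | ε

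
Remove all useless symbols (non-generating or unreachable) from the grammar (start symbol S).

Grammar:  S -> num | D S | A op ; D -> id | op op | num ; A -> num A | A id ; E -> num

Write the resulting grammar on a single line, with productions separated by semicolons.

S -> num | D S; D -> id | op op | num

Generating nonterminals: {D, E, S}.
Reachable from S after that: {D, S}.
Removed useless symbols: {A, E} and every production mentioning them.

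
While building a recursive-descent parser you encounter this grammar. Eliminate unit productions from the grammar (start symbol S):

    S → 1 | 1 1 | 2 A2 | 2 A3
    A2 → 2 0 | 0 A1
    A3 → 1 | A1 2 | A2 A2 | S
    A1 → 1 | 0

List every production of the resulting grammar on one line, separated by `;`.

S → 1 | 1 1 | 2 A2 | 2 A3; A2 → 2 0 | 0 A1; A3 → 1 | 1 1 | 2 A2 | 2 A3 | A1 2 | A2 A2; A1 → 1 | 0

Unit pairs: A3 ⇒* {S}.
For every A with A ⇒* B via unit rules, add B's non-unit alternatives to A; then delete every rule of the form X → Y.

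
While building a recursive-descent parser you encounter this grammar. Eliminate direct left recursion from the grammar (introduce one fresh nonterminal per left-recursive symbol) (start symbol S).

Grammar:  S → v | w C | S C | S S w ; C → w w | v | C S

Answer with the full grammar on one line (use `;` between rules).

S → v S' | w C S'; C → w w C' | v C'; S' → C S' | S w S' | eps; C' → S C' | eps

Left recursion appears on S, C.
For S: α = {C, S w}, β = {v, w C}. Rewrite as S → β S' and S' → α S' | ε.
For C: α = {S}, β = {w w, v}. Rewrite as C → β C' and C' → α C' | ε.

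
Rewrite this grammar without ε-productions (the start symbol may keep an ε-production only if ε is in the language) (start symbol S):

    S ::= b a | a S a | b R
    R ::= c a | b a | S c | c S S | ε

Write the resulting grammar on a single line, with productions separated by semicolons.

S ::= b a | a S a | b R | b; R ::= c a | b a | S c | c S S

Nullable nonterminals: {R}.
ε ∉ L(G), so no ε-production is kept.
For each production, add variants omitting each subset of nullable occurrences: S → b R gives b R | b.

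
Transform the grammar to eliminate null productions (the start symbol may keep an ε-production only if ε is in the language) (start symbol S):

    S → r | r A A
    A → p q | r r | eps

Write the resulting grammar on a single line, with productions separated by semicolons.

S → r | r A A | r A; A → p q | r r

The nullable symbols are {A}.
ε ∉ L(G), so no ε-production is kept.
Expand every rule over subsets of its nullable positions: S → r A A gives r A A | r A.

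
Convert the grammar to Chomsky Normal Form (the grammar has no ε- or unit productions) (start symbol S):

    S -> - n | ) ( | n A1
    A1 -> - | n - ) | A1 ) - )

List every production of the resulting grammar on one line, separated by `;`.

S -> X1 X2 | X3 X4 | X2 A1; A1 -> - | X2 Y1 | A1 Y2; X1 -> -; X2 -> n; X3 -> ); X4 -> (; Y1 -> X1 X3; Y2 -> X3 Y3; Y3 -> X1 X3

Introduce a nonterminal for each terminal appearing in a rule of length ≥ 2: X1 → -, X2 → n, X3 → ), X4 → (.
Binarize each right-hand side of length ≥ 3 by chaining fresh nonterminals (Y1, Y2, …): affected rules were A1 → X2 X1 X3; A1 → A1 X3 X1 X3.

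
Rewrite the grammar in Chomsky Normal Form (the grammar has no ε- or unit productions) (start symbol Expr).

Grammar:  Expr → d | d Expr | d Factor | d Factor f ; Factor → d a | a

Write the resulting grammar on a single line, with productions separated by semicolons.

Expr → d | X1 Expr | X1 Factor | X1 Y1; Factor → X1 X3 | a; X1 → d; X2 → f; X3 → a; Y1 → Factor X2

Introduce a nonterminal for each terminal appearing in a rule of length ≥ 2: X1 → d, X2 → f, X3 → a.
Binarize each right-hand side of length ≥ 3 by chaining fresh nonterminals (Y1, Y2, …): affected rules were Expr → X1 Factor X2.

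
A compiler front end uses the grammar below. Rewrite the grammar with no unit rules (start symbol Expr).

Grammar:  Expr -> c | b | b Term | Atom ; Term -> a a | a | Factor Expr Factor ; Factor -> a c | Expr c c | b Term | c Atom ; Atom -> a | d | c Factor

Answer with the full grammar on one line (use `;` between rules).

Expr -> a | d | c Factor | c | b | b Term; Term -> a a | a | Factor Expr Factor; Factor -> a c | Expr c c | b Term | c Atom; Atom -> a | d | c Factor

Unit pairs: Expr ⇒* {Atom}.
Replace each nonterminal's rules with the union of the non-unit rules of every nonterminal it unit-derives.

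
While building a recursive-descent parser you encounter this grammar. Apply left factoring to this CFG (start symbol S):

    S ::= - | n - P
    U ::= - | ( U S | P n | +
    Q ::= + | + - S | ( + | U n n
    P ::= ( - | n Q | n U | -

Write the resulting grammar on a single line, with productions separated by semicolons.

S ::= - | n - P; U ::= - | ( U S | P n | +; Q ::= ( + | U n n | + Q'; P ::= ( - | - | n P'; Q' ::= ε | - S; P' ::= Q | U

Q has alternatives sharing prefix '+': factor to Q → + Q' with Q' → ε | - S.
P has alternatives sharing prefix 'n': factor to P → n P' with P' → Q | U.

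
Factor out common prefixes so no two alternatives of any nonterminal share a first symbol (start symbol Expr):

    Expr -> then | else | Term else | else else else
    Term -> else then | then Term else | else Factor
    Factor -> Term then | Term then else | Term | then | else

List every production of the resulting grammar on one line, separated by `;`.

Expr has alternatives sharing prefix 'else': factor to Expr → else Expr1 with Expr1 → ε | else else.
Term has alternatives sharing prefix 'else': factor to Term → else Term1 with Term1 → then | Factor.
Factor has alternatives sharing prefix 'Term': factor to Factor → Term Factor1 with Factor1 → then | then else | ε.
Factor1 has alternatives sharing prefix 'then': factor to Factor1 → then Factor11 with Factor11 → ε | else.

Expr -> then | Term else | else Expr1; Term -> then Term else | else Term1; Factor -> then | else | Term Factor1; Expr1 -> eps | else else; Term1 -> then | Factor; Factor1 -> eps | then Factor11; Factor11 -> eps | else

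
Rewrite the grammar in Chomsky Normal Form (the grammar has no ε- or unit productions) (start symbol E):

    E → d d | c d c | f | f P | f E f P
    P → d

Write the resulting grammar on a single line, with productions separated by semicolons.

E → X1 X1 | X2 Y1 | f | X3 P | X3 Y2; P → d; X1 → d; X2 → c; X3 → f; Y1 → X1 X2; Y2 → E Y3; Y3 → X3 P

Introduce a nonterminal for each terminal appearing in a rule of length ≥ 2: X1 → d, X2 → c, X3 → f.
Binarize each right-hand side of length ≥ 3 by chaining fresh nonterminals (Y1, Y2, …): affected rules were E → X2 X1 X2; E → X3 E X3 P.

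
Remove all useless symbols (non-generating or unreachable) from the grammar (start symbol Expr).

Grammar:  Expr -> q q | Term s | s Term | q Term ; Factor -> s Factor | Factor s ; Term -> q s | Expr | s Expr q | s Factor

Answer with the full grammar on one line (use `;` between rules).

Expr -> q q | Term s | s Term | q Term; Term -> q s | Expr | s Expr q

Generating nonterminals: {Expr, Term}.
Reachable from Expr after that: {Expr, Term}.
Removed useless symbols: {Factor} and every production mentioning them.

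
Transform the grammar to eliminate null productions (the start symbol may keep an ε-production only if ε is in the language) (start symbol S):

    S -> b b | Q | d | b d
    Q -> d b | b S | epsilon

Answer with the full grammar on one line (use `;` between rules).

The nullable symbols are {Q, S}.
ε ∈ L(G) since S is nullable, so keep S → ε.
Expand every rule over subsets of its nullable positions: Q → b S gives b S | b.

S -> b b | Q | d | b d | epsilon; Q -> d b | b S | b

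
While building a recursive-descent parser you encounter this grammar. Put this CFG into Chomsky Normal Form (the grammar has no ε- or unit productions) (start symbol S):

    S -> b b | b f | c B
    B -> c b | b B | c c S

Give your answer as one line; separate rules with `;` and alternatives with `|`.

S -> X1 X1 | X1 X2 | X3 B; B -> X3 X1 | X1 B | X3 Y1; X1 -> b; X2 -> f; X3 -> c; Y1 -> X3 S

Introduce a nonterminal for each terminal appearing in a rule of length ≥ 2: X1 → b, X2 → f, X3 → c.
Binarize each right-hand side of length ≥ 3 by chaining fresh nonterminals (Y1, Y2, …): affected rules were B → X3 X3 S.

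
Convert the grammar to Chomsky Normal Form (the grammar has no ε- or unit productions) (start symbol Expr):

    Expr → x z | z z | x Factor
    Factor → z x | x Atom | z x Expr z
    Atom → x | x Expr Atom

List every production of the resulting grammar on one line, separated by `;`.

Expr → X1 X2 | X2 X2 | X1 Factor; Factor → X2 X1 | X1 Atom | X2 Y1; Atom → x | X1 Y3; X1 → x; X2 → z; Y1 → X1 Y2; Y2 → Expr X2; Y3 → Expr Atom

Introduce a nonterminal for each terminal appearing in a rule of length ≥ 2: X1 → x, X2 → z.
Binarize each right-hand side of length ≥ 3 by chaining fresh nonterminals (Y1, Y2, …): affected rules were Factor → X2 X1 Expr X2; Atom → X1 Expr Atom.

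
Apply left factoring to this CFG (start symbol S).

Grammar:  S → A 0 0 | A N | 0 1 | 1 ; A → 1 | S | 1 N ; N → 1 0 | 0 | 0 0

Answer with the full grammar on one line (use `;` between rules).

S has alternatives sharing prefix 'A': factor to S → A S' with S' → 0 0 | N.
A has alternatives sharing prefix '1': factor to A → 1 A' with A' → ε | N.
N has alternatives sharing prefix '0': factor to N → 0 N' with N' → ε | 0.

S → 0 1 | 1 | A S'; A → S | 1 A'; N → 1 0 | 0 N'; S' → 0 0 | N; A' → ε | N; N' → ε | 0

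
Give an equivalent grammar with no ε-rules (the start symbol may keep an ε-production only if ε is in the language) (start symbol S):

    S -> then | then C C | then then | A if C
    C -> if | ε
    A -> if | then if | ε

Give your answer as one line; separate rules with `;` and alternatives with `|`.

Nullable nonterminals: {A, C}.
ε ∉ L(G), so no ε-production is kept.
Add the nullable-subset variants: S → then C C gives then C C | then C. S → A if C gives A if C | A if | if C | if.

S -> then | then C C | then C | then then | A if C | A if | if C | if; C -> if; A -> if | then if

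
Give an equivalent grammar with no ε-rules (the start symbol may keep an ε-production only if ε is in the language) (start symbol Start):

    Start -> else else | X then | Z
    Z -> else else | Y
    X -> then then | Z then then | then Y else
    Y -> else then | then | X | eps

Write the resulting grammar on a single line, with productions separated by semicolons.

Nullable nonterminals: {Start, Y, Z}.
ε ∈ L(G) since Start is nullable, so keep Start → ε.
For each production, add variants omitting each subset of nullable occurrences: X → then Y else gives then Y else | then else.

Start -> else else | X then | Z | ε; Z -> else else | Y; X -> then then | Z then then | then Y else | then else; Y -> else then | then | X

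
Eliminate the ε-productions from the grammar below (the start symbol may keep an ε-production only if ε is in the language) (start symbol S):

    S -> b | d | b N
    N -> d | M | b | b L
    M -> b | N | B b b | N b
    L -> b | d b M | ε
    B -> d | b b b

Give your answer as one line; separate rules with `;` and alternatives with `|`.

S -> b | d | b N; N -> d | M | b | b L; M -> b | N | B b b | N b; L -> b | d b M; B -> d | b b b

Nullable nonterminals: {L}.
ε ∉ L(G), so no ε-production is kept.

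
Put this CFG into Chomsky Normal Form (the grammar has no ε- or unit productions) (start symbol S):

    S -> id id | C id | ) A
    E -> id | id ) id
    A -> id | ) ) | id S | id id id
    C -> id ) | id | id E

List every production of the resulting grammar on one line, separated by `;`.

S -> X1 X1 | C X1 | X2 A; E -> id | X1 Y1; A -> id | X2 X2 | X1 S | X1 Y2; C -> X1 X2 | id | X1 E; X1 -> id; X2 -> ); Y1 -> X2 X1; Y2 -> X1 X1

Introduce a nonterminal for each terminal appearing in a rule of length ≥ 2: X1 → id, X2 → ).
Binarize each right-hand side of length ≥ 3 by chaining fresh nonterminals (Y1, Y2, …): affected rules were E → X1 X2 X1; A → X1 X1 X1.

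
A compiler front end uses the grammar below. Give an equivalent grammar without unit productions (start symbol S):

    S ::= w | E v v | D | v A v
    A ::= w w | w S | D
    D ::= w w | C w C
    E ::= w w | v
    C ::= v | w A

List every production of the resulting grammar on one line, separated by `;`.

Unit pairs: A ⇒* {D}; S ⇒* {D}.
For every A with A ⇒* B via unit rules, add B's non-unit alternatives to A; then delete every rule of the form X → Y.

S ::= w w | C w C | w | E v v | v A v; A ::= w w | C w C | w S; D ::= w w | C w C; E ::= w w | v; C ::= v | w A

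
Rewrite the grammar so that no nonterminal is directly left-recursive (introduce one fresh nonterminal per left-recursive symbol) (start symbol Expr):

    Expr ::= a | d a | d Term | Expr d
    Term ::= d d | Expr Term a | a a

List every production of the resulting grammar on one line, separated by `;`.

Expr is directly left-recursive.
For Expr: α = {d}, β = {a, d a, d Term}. Rewrite as Expr → β Expr1 and Expr1 → α Expr1 | ε.

Expr ::= a Expr1 | d a Expr1 | d Term Expr1; Term ::= d d | Expr Term a | a a; Expr1 ::= d Expr1 | ε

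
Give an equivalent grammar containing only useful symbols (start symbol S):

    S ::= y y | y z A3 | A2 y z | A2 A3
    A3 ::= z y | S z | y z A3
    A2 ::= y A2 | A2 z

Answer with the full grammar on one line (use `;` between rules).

Generating nonterminals: {A3, S}.
Reachable from S after that: {A3, S}.
Removed useless symbols: {A2} and every production mentioning them.

S ::= y y | y z A3; A3 ::= z y | S z | y z A3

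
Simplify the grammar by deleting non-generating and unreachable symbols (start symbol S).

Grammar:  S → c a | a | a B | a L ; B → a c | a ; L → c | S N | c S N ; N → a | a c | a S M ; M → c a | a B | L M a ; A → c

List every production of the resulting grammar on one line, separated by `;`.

Generating nonterminals: {A, B, L, M, N, S}.
Reachable from S after that: {B, L, M, N, S}.
Removed useless symbols: {A} and every production mentioning them.

S → c a | a | a B | a L; B → a c | a; L → c | S N | c S N; N → a | a c | a S M; M → c a | a B | L M a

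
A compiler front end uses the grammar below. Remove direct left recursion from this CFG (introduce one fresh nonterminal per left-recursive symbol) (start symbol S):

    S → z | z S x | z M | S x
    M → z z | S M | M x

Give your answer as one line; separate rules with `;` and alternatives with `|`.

S → z S' | z S x S' | z M S'; M → z z M' | S M M'; S' → x S' | ε; M' → x M' | ε

Directly left-recursive nonterminals: S, M.
For S: α = {x}, β = {z, z S x, z M}. Rewrite as S → β S' and S' → α S' | ε.
For M: α = {x}, β = {z z, S M}. Rewrite as M → β M' and M' → α M' | ε.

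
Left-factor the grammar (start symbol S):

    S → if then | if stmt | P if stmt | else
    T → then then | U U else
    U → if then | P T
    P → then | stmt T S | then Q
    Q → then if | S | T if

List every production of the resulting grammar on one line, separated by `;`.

S → P if stmt | else | if S'; T → then then | U U else; U → if then | P T; P → stmt T S | then P'; Q → then if | S | T if; S' → then | stmt; P' → eps | Q

S has alternatives sharing prefix 'if': factor to S → if S' with S' → then | stmt.
P has alternatives sharing prefix 'then': factor to P → then P' with P' → ε | Q.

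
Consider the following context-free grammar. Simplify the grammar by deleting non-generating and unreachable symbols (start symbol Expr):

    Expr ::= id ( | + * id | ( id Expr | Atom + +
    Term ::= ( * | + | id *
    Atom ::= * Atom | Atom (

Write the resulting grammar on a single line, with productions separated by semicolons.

Generating nonterminals: {Expr, Term}.
Reachable from Expr after that: {Expr}.
Removed useless symbols: {Atom, Term} and every production mentioning them.

Expr ::= id ( | + * id | ( id Expr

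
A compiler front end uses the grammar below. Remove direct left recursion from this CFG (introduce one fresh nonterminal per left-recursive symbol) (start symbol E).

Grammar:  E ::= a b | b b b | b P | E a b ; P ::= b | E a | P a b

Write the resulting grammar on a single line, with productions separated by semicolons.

Directly left-recursive nonterminals: E, P.
For E: α = {a b}, β = {a b, b b b, b P}. Rewrite as E → β E' and E' → α E' | ε.
For P: α = {a b}, β = {b, E a}. Rewrite as P → β P' and P' → α P' | ε.

E ::= a b E' | b b b E' | b P E'; P ::= b P' | E a P'; E' ::= a b E' | eps; P' ::= a b P' | eps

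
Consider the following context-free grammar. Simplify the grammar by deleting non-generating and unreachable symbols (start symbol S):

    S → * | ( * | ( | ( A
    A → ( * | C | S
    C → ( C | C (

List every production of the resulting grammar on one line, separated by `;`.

S → * | ( * | ( | ( A; A → ( * | S

Generating nonterminals: {A, S}.
Reachable from S after that: {A, S}.
Removed useless symbols: {C} and every production mentioning them.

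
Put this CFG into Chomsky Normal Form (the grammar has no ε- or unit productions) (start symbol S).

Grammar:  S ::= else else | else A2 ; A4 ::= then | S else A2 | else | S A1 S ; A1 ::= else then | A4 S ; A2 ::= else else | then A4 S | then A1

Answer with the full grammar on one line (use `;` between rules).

S ::= X1 X1 | X1 A2; A4 ::= then | S Y1 | else | S Y2; A1 ::= X1 X2 | A4 S; A2 ::= X1 X1 | X2 Y3 | X2 A1; X1 ::= else; X2 ::= then; Y1 ::= X1 A2; Y2 ::= A1 S; Y3 ::= A4 S

Introduce a nonterminal for each terminal appearing in a rule of length ≥ 2: X1 → else, X2 → then.
Binarize each right-hand side of length ≥ 3 by chaining fresh nonterminals (Y1, Y2, …): affected rules were A4 → S X1 A2; A4 → S A1 S; A2 → X2 A4 S.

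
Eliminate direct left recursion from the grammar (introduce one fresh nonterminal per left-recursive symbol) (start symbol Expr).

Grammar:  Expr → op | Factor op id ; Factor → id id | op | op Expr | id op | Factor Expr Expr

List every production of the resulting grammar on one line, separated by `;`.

Expr → op | Factor op id; Factor → id id Factor1 | op Factor1 | op Expr Factor1 | id op Factor1; Factor1 → Expr Expr Factor1 | ε

Factor is directly left-recursive.
For Factor: α = {Expr Expr}, β = {id id, op, op Expr, id op}. Rewrite as Factor → β Factor1 and Factor1 → α Factor1 | ε.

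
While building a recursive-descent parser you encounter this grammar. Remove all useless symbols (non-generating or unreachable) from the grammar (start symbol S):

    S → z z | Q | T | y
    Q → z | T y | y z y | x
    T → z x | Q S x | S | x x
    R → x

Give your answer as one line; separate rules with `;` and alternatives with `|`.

S → z z | Q | T | y; Q → z | T y | y z y | x; T → z x | Q S x | S | x x

Generating nonterminals: {Q, R, S, T}.
Reachable from S after that: {Q, S, T}.
Removed useless symbols: {R} and every production mentioning them.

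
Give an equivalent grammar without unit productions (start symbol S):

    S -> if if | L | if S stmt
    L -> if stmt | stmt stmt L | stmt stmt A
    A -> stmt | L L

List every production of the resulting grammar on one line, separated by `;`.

Unit pairs: S ⇒* {L}.
For each unit pair (A, B), copy every non-unit production of B to A, then drop all unit productions.

S -> if stmt | stmt stmt L | stmt stmt A | if if | if S stmt; L -> if stmt | stmt stmt L | stmt stmt A; A -> stmt | L L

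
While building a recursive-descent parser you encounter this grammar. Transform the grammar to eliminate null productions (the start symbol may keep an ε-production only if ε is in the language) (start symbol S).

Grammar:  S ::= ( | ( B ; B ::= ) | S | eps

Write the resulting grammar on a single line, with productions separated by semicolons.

The nullable symbols are {B}.
ε ∉ L(G), so no ε-production is kept.

S ::= ( | ( B; B ::= ) | S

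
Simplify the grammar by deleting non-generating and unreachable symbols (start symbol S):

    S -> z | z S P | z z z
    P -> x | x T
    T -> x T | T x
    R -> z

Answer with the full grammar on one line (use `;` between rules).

S -> z | z S P | z z z; P -> x

Generating nonterminals: {P, R, S}.
Reachable from S after that: {P, S}.
Removed useless symbols: {R, T} and every production mentioning them.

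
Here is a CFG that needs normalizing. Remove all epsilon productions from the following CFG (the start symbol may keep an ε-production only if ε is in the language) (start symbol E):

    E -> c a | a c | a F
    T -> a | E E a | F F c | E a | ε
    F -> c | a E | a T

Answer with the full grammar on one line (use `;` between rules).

E -> c a | a c | a F; T -> a | E E a | F F c | E a; F -> c | a E | a T | a

Nullable set = {T}.
ε ∉ L(G), so no ε-production is kept.
For each production, add variants omitting each subset of nullable occurrences: F → a T gives a T | a.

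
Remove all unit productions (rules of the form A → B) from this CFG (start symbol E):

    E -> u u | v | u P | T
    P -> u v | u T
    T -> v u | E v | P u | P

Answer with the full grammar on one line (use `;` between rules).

E -> u u | v | u P | u v | u T | v u | E v | P u; P -> u v | u T; T -> u v | u T | v u | E v | P u

Unit pairs: E ⇒* {P, T}; T ⇒* {P}.
Replace each nonterminal's rules with the union of the non-unit rules of every nonterminal it unit-derives.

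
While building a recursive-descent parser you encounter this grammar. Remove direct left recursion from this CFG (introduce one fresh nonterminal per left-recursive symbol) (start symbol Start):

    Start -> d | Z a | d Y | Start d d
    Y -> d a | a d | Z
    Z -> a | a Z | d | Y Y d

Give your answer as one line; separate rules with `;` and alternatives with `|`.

Start -> d Start1 | Z a Start1 | d Y Start1; Y -> d a | a d | Z; Z -> a | a Z | d | Y Y d; Start1 -> d d Start1 | ε

Directly left-recursive nonterminal: Start.
For Start: α = {d d}, β = {d, Z a, d Y}. Rewrite as Start → β Start1 and Start1 → α Start1 | ε.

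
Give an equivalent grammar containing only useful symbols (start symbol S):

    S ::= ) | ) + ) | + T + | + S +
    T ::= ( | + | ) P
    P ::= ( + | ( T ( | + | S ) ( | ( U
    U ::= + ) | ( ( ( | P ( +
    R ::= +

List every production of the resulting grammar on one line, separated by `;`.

S ::= ) | ) + ) | + T + | + S +; T ::= ( | + | ) P; P ::= ( + | ( T ( | + | S ) ( | ( U; U ::= + ) | ( ( ( | P ( +

Generating nonterminals: {P, R, S, T, U}.
Reachable from S after that: {P, S, T, U}.
Removed useless symbols: {R} and every production mentioning them.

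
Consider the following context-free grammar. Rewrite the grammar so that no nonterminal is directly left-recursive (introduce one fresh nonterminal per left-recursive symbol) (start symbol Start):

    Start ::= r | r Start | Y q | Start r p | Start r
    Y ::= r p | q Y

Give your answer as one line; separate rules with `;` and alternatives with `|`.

Start ::= r Start1 | r Start Start1 | Y q Start1; Y ::= r p | q Y; Start1 ::= r p Start1 | r Start1 | ε

Left recursion appears on Start.
For Start: α = {r p, r}, β = {r, r Start, Y q}. Rewrite as Start → β Start1 and Start1 → α Start1 | ε.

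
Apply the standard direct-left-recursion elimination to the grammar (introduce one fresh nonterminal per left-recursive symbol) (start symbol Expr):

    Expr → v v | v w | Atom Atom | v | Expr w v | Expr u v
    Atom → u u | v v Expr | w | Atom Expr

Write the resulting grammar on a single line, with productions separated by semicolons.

Left recursion appears on Expr, Atom.
For Expr: α = {w v, u v}, β = {v v, v w, Atom Atom, v}. Rewrite as Expr → β Expr1 and Expr1 → α Expr1 | ε.
For Atom: α = {Expr}, β = {u u, v v Expr, w}. Rewrite as Atom → β Atom1 and Atom1 → α Atom1 | ε.

Expr → v v Expr1 | v w Expr1 | Atom Atom Expr1 | v Expr1; Atom → u u Atom1 | v v Expr Atom1 | w Atom1; Expr1 → w v Expr1 | u v Expr1 | ε; Atom1 → Expr Atom1 | ε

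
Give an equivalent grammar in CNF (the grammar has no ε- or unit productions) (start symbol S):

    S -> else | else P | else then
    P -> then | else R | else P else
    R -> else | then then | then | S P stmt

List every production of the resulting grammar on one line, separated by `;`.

Introduce a nonterminal for each terminal appearing in a rule of length ≥ 2: X1 → else, X2 → then, X3 → stmt.
Binarize each right-hand side of length ≥ 3 by chaining fresh nonterminals (Y1, Y2, …): affected rules were P → X1 P X1; R → S P X3.

S -> else | X1 P | X1 X2; P -> then | X1 R | X1 Y1; R -> else | X2 X2 | then | S Y2; X1 -> else; X2 -> then; X3 -> stmt; Y1 -> P X1; Y2 -> P X3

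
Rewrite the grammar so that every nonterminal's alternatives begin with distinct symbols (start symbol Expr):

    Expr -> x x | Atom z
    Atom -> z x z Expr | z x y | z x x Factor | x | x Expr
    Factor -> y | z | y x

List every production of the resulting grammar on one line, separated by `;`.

Expr -> x x | Atom z; Atom -> z x Atom1 | x Atom2; Factor -> z | y Factor1; Atom1 -> z Expr | y | x Factor; Atom2 -> ε | Expr; Factor1 -> ε | x

Atom has alternatives sharing prefix 'z x': factor to Atom → z x Atom1 with Atom1 → z Expr | y | x Factor.
Atom has alternatives sharing prefix 'x': factor to Atom → x Atom2 with Atom2 → ε | Expr.
Factor has alternatives sharing prefix 'y': factor to Factor → y Factor1 with Factor1 → ε | x.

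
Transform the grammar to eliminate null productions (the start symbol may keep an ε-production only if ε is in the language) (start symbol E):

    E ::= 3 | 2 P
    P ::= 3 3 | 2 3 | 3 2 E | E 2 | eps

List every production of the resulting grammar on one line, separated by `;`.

E ::= 3 | 2 P | 2; P ::= 3 3 | 2 3 | 3 2 E | E 2

The nullable symbols are {P}.
ε ∉ L(G), so no ε-production is kept.
For each production, add variants omitting each subset of nullable occurrences: E → 2 P gives 2 P | 2.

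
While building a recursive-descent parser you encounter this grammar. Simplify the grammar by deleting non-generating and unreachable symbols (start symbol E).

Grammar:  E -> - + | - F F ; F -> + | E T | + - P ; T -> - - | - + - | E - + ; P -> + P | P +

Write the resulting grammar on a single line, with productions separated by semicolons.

E -> - + | - F F; F -> + | E T; T -> - - | - + - | E - +

Generating nonterminals: {E, F, T}.
Reachable from E after that: {E, F, T}.
Removed useless symbols: {P} and every production mentioning them.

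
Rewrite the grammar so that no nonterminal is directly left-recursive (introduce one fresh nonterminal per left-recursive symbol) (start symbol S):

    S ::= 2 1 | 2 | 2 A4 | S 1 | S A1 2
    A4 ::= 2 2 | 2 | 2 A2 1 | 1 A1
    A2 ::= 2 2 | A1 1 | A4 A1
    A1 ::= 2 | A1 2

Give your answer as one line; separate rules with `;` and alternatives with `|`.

S, A1 are directly left-recursive.
For S: α = {1, A1 2}, β = {2 1, 2, 2 A4}. Rewrite as S → β S' and S' → α S' | ε.
For A1: α = {2}, β = {2}. Rewrite as A1 → β A1' and A1' → α A1' | ε.

S ::= 2 1 S' | 2 S' | 2 A4 S'; A4 ::= 2 2 | 2 | 2 A2 1 | 1 A1; A2 ::= 2 2 | A1 1 | A4 A1; A1 ::= 2 A1'; S' ::= 1 S' | A1 2 S' | eps; A1' ::= 2 A1' | eps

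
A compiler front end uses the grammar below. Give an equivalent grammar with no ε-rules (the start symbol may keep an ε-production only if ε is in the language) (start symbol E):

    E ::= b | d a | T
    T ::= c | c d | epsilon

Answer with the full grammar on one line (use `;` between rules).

Nullable nonterminals: {E, T}.
ε ∈ L(G) since E is nullable, so keep E → ε.

E ::= b | d a | T | ε; T ::= c | c d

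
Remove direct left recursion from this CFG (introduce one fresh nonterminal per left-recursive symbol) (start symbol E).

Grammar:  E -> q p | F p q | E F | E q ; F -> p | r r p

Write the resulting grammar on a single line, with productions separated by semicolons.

E -> q p E' | F p q E'; F -> p | r r p; E' -> F E' | q E' | ε

Directly left-recursive nonterminal: E.
For E: α = {F, q}, β = {q p, F p q}. Rewrite as E → β E' and E' → α E' | ε.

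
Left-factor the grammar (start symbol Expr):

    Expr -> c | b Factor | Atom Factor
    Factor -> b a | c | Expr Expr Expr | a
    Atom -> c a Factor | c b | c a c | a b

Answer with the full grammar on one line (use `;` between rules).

Atom has alternatives sharing prefix 'c': factor to Atom → c Atom1 with Atom1 → a Factor | b | a c.
Atom1 has alternatives sharing prefix 'a': factor to Atom1 → a Atom11 with Atom11 → Factor | c.

Expr -> c | b Factor | Atom Factor; Factor -> b a | c | Expr Expr Expr | a; Atom -> a b | c Atom1; Atom1 -> b | a Atom11; Atom11 -> Factor | c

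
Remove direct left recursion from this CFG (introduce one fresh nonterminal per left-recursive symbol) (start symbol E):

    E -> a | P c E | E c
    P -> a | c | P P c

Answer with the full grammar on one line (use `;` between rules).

E -> a E' | P c E E'; P -> a P' | c P'; E' -> c E' | ε; P' -> P c P' | ε

Left recursion appears on E, P.
For E: α = {c}, β = {a, P c E}. Rewrite as E → β E' and E' → α E' | ε.
For P: α = {P c}, β = {a, c}. Rewrite as P → β P' and P' → α P' | ε.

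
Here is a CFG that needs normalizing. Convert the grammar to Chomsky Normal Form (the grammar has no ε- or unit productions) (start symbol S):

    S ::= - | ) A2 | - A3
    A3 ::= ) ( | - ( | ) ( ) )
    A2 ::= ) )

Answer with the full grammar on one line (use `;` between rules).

Introduce a nonterminal for each terminal appearing in a rule of length ≥ 2: X1 → ), X2 → -, X3 → (.
Binarize each right-hand side of length ≥ 3 by chaining fresh nonterminals (Y1, Y2, …): affected rules were A3 → X1 X3 X1 X1.

S ::= - | X1 A2 | X2 A3; A3 ::= X1 X3 | X2 X3 | X1 Y1; A2 ::= X1 X1; X1 ::= ); X2 ::= -; X3 ::= (; Y1 ::= X3 Y2; Y2 ::= X1 X1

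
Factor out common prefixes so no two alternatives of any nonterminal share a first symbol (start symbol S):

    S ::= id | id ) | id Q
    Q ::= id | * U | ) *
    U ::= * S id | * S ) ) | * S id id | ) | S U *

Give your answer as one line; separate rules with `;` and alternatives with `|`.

S ::= id S'; Q ::= id | * U | ) *; U ::= ) | S U * | * S U'; S' ::= ε | ) | Q; U' ::= ) ) | id U''; U'' ::= ε | id

S has alternatives sharing prefix 'id': factor to S → id S' with S' → ε | ) | Q.
U has alternatives sharing prefix '* S': factor to U → * S U' with U' → id | ) ) | id id.
U' has alternatives sharing prefix 'id': factor to U' → id U'' with U'' → ε | id.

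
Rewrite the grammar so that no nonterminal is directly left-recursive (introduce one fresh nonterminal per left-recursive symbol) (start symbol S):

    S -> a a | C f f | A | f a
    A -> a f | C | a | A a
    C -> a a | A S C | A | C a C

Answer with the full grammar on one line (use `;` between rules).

S -> a a | C f f | A | f a; A -> a f A' | C A' | a A'; C -> a a C' | A S C C' | A C'; A' -> a A' | ε; C' -> a C C' | ε

A, C are directly left-recursive.
For A: α = {a}, β = {a f, C, a}. Rewrite as A → β A' and A' → α A' | ε.
For C: α = {a C}, β = {a a, A S C, A}. Rewrite as C → β C' and C' → α C' | ε.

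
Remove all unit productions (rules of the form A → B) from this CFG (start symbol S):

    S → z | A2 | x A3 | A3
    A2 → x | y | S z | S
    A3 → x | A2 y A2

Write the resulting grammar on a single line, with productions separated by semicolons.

S → x | y | S z | z | x A3 | A2 y A2; A2 → x | y | S z | z | x A3 | A2 y A2; A3 → x | A2 y A2

Unit pairs: A2 ⇒* {A3, S}; S ⇒* {A2, A3}.
For each unit pair (A, B), copy every non-unit production of B to A, then drop all unit productions.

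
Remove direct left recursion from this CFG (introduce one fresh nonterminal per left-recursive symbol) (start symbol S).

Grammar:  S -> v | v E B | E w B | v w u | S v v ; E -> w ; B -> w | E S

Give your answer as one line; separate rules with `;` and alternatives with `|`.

S -> v S' | v E B S' | E w B S' | v w u S'; E -> w; B -> w | E S; S' -> v v S' | eps

S is directly left-recursive.
For S: α = {v v}, β = {v, v E B, E w B, v w u}. Rewrite as S → β S' and S' → α S' | ε.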